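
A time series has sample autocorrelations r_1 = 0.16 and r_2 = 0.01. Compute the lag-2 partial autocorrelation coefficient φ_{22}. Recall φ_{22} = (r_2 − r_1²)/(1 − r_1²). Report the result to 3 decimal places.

φ_{22} = (r_2 − r_1²) / (1 − r_1²)
r_1² = (0.16)² = 0.0256
Numerator = 0.01 − 0.0256 = -0.0156; denominator = 1 − 0.0256 = 0.9744
φ_{22} = -0.0156 / 0.9744 = -0.016

-0.016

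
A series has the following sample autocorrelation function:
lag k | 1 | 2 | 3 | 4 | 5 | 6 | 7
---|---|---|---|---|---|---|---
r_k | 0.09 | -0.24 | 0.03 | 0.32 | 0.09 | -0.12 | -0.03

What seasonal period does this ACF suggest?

4

The largest autocorrelation is r_4 = 0.32; the remaining lags stay at or below 0.09.
The dominant spike at lag 4 indicates a seasonal period of 4.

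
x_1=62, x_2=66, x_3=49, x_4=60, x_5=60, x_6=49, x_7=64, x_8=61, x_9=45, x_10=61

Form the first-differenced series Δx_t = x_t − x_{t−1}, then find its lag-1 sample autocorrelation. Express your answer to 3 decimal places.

-0.522

First differences Δx: 4, -17, 11, 0, -11, 15, -3, -16, 16
Mean of differences = -0.1111
Numerator Σ(Δx_t−Δx̄)(Δx_{t+1}−Δx̄) = -675.3457
Denominator Σ(Δx_t−Δx̄)² = 1292.8889
r_1(Δx) = -675.3457 / 1292.8889 = -0.522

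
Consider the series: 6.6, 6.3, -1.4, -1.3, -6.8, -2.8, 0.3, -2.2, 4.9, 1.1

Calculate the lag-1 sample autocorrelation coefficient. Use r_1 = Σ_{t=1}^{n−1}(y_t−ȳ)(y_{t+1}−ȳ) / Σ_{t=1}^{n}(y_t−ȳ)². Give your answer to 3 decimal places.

Mean ȳ = (6.6 + 6.3 − 1.4 − 1.3 − 6.8 − 2.8 + 0.3 − 2.2 + 4.9 + 1.1)/10 = 0.4700
Numerator Σ_{t=1}^{9}(y_t−ȳ)(y_{t+1}−ȳ) = 56.7591
Denominator Σ(y_t−ȳ)² = 168.9210
r_1 = 56.7591 / 168.9210 = 0.336

0.336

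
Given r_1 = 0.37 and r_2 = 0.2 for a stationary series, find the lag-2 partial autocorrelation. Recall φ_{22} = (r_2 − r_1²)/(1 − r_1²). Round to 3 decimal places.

φ_{22} = (r_2 − r_1²) / (1 − r_1²)
r_1² = (0.37)² = 0.1369
Numerator = 0.2 − 0.1369 = 0.0631; denominator = 1 − 0.1369 = 0.8631
φ_{22} = 0.0631 / 0.8631 = 0.073

0.073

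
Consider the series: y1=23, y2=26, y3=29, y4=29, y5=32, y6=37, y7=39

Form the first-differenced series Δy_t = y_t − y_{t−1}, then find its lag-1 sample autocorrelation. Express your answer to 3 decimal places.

First differences Δy: 3, 3, 0, 3, 5, 2
Mean of differences = 2.6667
Numerator Σ(Δy_t−Δȳ)(Δy_{t+1}−Δȳ) = -2.4444
Denominator Σ(Δy_t−Δȳ)² = 13.3333
r_1(Δy) = -2.4444 / 13.3333 = -0.183

-0.183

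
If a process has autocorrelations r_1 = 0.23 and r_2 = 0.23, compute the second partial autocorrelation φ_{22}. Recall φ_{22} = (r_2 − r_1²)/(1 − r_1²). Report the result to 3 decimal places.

φ_{22} = (r_2 − r_1²) / (1 − r_1²)
r_1² = (0.23)² = 0.0529
Numerator = 0.23 − 0.0529 = 0.1771; denominator = 1 − 0.0529 = 0.9471
φ_{22} = 0.1771 / 0.9471 = 0.187

0.187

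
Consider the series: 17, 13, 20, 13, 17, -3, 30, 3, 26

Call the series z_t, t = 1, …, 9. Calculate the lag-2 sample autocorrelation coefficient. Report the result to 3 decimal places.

0.551

Mean z̄ = (17 + 13 + 20 + 13 + 17 − 3 + 30 + 3 + 26)/9 = 15.1111
Σ(z_t−z̄)(z_{t+2}−z̄) = (9.2346) + (4.4568) + (9.2346) + (38.2346) + (28.1235) + (219.3457) + (162.1235) = 470.7531
Denominator Σ(z_t−z̄)² = 854.8889
r_2 = 470.7531 / 854.8889 = 0.551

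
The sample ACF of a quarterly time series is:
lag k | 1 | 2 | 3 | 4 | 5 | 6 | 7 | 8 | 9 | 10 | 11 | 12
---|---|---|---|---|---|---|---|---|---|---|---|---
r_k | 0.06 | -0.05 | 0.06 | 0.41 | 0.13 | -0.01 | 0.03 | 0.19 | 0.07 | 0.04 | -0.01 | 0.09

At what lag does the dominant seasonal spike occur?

The largest autocorrelation is r_4 = 0.41, with a weaker echo at lag 8 (0.19); the remaining lags stay at or below 0.13.
The dominant spike at lag 4 indicates a seasonal period of 4.

4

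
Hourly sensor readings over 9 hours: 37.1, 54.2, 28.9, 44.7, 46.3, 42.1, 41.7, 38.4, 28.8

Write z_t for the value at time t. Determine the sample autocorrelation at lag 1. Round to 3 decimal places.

Mean z̄ = (37.1 + 54.2 + 28.9 + 44.7 + 46.3 + 42.1 + 41.7 + 38.4 + 28.8)/9 = 40.2444
Numerator Σ_{t=1}^{8}(z_t−z̄)(z_{t+1}−z̄) = -193.4042
Denominator Σ(z_t−z̄)² = 529.8022
r_1 = -193.4042 / 529.8022 = -0.365

-0.365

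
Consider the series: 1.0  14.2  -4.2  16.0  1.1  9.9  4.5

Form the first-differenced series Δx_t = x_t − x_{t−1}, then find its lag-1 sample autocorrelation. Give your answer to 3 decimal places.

-0.875

First differences Δx: 13.2, -18.4, 20.2, -14.9, 8.8, -5.4
Mean of differences = 0.5833
Numerator Σ(Δx_t−Δx̄)(Δx_{t+1}−Δx̄) = -1092.0119
Denominator Σ(Δx_t−Δx̄)² = 1247.4083
r_1(Δx) = -1092.0119 / 1247.4083 = -0.875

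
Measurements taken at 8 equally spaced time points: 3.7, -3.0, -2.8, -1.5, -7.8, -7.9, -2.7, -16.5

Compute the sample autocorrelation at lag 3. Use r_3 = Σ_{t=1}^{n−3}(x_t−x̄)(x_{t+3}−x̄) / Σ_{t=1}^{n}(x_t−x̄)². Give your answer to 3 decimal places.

Mean x̄ = (3.7 − 3.0 − 2.8 − 1.5 − 7.8 − 7.9 − 2.7 − 16.5)/8 = -4.8125
Numerator Σ_{t=1}^{5}(x_t−x̄)(x_{t+3}−x̄) = 58.4833
Denominator Σ(x_t−x̄)² = 250.2888
r_3 = 58.4833 / 250.2888 = 0.234

0.234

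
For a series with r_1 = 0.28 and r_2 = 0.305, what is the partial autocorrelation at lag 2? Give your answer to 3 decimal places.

0.246

φ_{22} = (r_2 − r_1²) / (1 − r_1²)
r_1² = (0.28)² = 0.0784
Numerator = 0.305 − 0.0784 = 0.2266; denominator = 1 − 0.0784 = 0.9216
φ_{22} = 0.2266 / 0.9216 = 0.246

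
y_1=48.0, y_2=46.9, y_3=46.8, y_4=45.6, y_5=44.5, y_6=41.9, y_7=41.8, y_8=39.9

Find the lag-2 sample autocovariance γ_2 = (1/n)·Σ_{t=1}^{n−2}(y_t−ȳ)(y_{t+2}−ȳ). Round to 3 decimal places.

2.480

Mean ȳ = (48.0 + 46.9 + 46.8 + 45.6 + 44.5 + 41.9 + 41.8 + 39.9)/8 = 44.4250
Deviations: 3.5750, 2.4750, 2.3750, 1.1750, 0.0750, -2.5250, -2.6250, -4.5250
Σ_{t=1}^{6}(y_t−ȳ)(y_{t+2}−ȳ) = 19.8388
γ_2 = 19.8388 / 8 = 2.480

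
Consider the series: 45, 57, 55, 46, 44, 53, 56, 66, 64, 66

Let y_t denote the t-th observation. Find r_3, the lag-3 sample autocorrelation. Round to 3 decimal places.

-0.102

Mean ȳ = (45 + 57 + 55 + 46 + 44 + 53 + 56 + 66 + 64 + 66)/10 = 55.2000
Σ(y_t−ȳ)(y_{t+3}−ȳ) = (93.8400) + (-20.1600) + (0.4400) + (-7.3600) + (-120.9600) + (-19.3600) + (8.6400) = -64.9200
Denominator Σ(y_t−ȳ)² = 633.6000
r_3 = -64.9200 / 633.6000 = -0.102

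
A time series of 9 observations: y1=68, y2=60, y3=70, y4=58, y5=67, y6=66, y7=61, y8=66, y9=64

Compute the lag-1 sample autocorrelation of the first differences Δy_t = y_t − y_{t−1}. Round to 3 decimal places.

First differences Δy: -8, 10, -12, 9, -1, -5, 5, -2
Mean of differences = -0.5000
Numerator Σ(Δy_t−Δȳ)(Δy_{t+1}−Δȳ) = -344.2500
Denominator Σ(Δy_t−Δȳ)² = 442.0000
r_1(Δy) = -344.2500 / 442.0000 = -0.779

-0.779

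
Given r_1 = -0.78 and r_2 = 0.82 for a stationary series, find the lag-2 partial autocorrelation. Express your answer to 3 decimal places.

φ_{22} = (r_2 − r_1²) / (1 − r_1²)
r_1² = (-0.78)² = 0.6084
Numerator = 0.82 − 0.6084 = 0.2116; denominator = 1 − 0.6084 = 0.3916
φ_{22} = 0.2116 / 0.3916 = 0.540

0.540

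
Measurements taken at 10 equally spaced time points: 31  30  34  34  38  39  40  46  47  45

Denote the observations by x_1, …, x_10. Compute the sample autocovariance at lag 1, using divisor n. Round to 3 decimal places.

25.524

Mean x̄ = (31 + 30 + 34 + 34 + 38 + 39 + 40 + 46 + 47 + 45)/10 = 38.4000
Σ_{t=1}^{9}(x_t−x̄)(x_{t+1}−x̄) = 255.2400
γ_1 = 255.2400 / 10 = 25.524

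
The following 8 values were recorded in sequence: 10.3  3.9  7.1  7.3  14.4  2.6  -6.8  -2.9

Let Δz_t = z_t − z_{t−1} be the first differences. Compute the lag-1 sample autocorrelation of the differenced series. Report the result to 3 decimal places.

First differences Δz: -6.4, 3.2, 0.2, 7.1, -11.8, -9.4, 3.9
Mean of differences = -1.8857
Numerator Σ(Δz_t−Δz̄)(Δz_{t+1}−Δz̄) = -51.6731
Denominator Σ(Δz_t−Δz̄)² = 319.5686
r_1(Δz) = -51.6731 / 319.5686 = -0.162

-0.162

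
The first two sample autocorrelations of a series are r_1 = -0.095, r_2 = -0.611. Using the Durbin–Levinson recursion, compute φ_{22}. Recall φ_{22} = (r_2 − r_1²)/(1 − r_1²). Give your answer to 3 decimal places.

-0.626

φ_{22} = (r_2 − r_1²) / (1 − r_1²)
r_1² = (-0.095)² = 0.009025
Numerator = -0.611 − 0.0090 = -0.6200; denominator = 1 − 0.0090 = 0.9910
φ_{22} = -0.6200 / 0.9910 = -0.626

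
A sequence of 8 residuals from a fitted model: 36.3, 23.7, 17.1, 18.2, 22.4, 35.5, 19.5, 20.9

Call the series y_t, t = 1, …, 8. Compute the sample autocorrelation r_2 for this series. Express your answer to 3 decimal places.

Mean ȳ = (36.3 + 23.7 + 17.1 + 18.2 + 22.4 + 35.5 + 19.5 + 20.9)/8 = 24.2000
Numerator Σ_{t=1}^{6}(y_t−ȳ)(y_{t+2}−ȳ) = -166.7600
Denominator Σ(y_t−ȳ)² = 396.9800
r_2 = -166.7600 / 396.9800 = -0.420

-0.420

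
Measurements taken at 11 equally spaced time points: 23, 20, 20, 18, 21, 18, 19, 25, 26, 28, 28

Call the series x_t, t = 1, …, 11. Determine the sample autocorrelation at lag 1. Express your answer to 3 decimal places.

Mean x̄ = (23 + 20 + 20 + 18 + 21 + 18 + 19 + 25 + 26 + 28 + 28)/11 = 22.3636
Numerator Σ_{t=1}^{10}(x_t−x̄)(x_{t+1}−x̄) = 93.9587
Denominator Σ(x_t−x̄)² = 146.5455
r_1 = 93.9587 / 146.5455 = 0.641

0.641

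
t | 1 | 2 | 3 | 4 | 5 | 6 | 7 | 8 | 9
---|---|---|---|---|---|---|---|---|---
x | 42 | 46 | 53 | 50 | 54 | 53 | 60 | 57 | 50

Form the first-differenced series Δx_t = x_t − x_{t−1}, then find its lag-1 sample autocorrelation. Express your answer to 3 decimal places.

First differences Δx: 4, 7, -3, 4, -1, 7, -3, -7
Mean of differences = 1.0000
Numerator Σ(Δx_t−Δx̄)(Δx_{t+1}−Δx̄) = -28.0000
Denominator Σ(Δx_t−Δx̄)² = 190.0000
r_1(Δx) = -28.0000 / 190.0000 = -0.147

-0.147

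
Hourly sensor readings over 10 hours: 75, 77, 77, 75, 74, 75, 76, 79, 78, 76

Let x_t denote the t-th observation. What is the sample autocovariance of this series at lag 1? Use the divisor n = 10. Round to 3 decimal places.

0.836

Mean x̄ = (75 + 77 + 77 + 75 + 74 + 75 + 76 + 79 + 78 + 76)/10 = 76.2000
Σ_{t=1}^{9}(x_t−x̄)(x_{t+1}−x̄) = 8.3600
γ_1 = 8.3600 / 10 = 0.836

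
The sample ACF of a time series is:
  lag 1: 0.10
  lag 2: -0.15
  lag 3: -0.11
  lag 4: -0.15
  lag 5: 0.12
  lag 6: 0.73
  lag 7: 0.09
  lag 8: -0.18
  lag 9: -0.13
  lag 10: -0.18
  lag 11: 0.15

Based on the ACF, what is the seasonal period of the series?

The largest autocorrelation is r_6 = 0.73; the remaining lags stay at or below 0.15.
The dominant spike at lag 6 indicates a seasonal period of 6.

6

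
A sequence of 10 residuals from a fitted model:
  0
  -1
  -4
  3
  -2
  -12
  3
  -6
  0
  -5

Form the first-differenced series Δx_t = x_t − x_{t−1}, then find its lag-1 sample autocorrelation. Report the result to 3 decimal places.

-0.678

First differences Δx: -1, -3, 7, -5, -10, 15, -9, 6, -5
Mean of differences = -0.5556
Numerator Σ(Δx_t−Δx̄)(Δx_{t+1}−Δx̄) = -371.7531
Denominator Σ(Δx_t−Δx̄)² = 548.2222
r_1(Δx) = -371.7531 / 548.2222 = -0.678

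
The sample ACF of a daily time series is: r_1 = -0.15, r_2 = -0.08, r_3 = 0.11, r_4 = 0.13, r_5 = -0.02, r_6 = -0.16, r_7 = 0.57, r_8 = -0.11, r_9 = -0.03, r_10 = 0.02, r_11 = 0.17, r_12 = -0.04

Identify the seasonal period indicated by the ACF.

7

The largest autocorrelation is r_7 = 0.57; the remaining lags stay at or below 0.17.
The dominant spike at lag 7 indicates a seasonal period of 7.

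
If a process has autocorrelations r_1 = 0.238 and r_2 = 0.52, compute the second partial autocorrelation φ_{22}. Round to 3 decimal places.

φ_{22} = (r_2 − r_1²) / (1 − r_1²)
r_1² = (0.238)² = 0.056644
Numerator = 0.52 − 0.0566 = 0.4634; denominator = 1 − 0.0566 = 0.9434
φ_{22} = 0.4634 / 0.9434 = 0.491

0.491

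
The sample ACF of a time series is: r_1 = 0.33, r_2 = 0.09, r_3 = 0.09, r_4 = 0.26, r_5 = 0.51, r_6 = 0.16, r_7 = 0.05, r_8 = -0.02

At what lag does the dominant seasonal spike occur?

The largest autocorrelation is r_5 = 0.51; the remaining lags stay at or below 0.33. The elevated value at lag 1 (0.33), dropping to 0.09 at lag 2, reflects decaying short-term dependence rather than seasonality.
The dominant spike at lag 5 indicates a seasonal period of 5.

5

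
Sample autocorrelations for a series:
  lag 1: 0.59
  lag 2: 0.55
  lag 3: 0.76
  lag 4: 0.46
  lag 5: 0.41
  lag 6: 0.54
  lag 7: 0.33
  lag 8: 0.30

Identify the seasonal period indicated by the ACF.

The largest autocorrelation is r_3 = 0.76; the remaining lags stay at or below 0.59. The elevated value at lag 1 (0.59), dropping to 0.55 at lag 2, reflects decaying short-term dependence rather than seasonality.
The dominant spike at lag 3 indicates a seasonal period of 3.

3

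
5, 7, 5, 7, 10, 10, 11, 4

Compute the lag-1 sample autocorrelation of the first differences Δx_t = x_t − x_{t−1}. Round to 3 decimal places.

First differences Δx: 2, -2, 2, 3, 0, 1, -7
Mean of differences = -0.1429
Numerator Σ(Δx_t−Δx̄)(Δx_{t+1}−Δx̄) = -8.4490
Denominator Σ(Δx_t−Δx̄)² = 70.8571
r_1(Δx) = -8.4490 / 70.8571 = -0.119

-0.119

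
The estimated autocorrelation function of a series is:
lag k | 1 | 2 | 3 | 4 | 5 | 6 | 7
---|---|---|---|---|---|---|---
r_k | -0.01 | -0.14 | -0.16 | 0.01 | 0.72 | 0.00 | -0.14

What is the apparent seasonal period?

The largest autocorrelation is r_5 = 0.72; the remaining lags stay at or below 0.01.
The dominant spike at lag 5 indicates a seasonal period of 5.

5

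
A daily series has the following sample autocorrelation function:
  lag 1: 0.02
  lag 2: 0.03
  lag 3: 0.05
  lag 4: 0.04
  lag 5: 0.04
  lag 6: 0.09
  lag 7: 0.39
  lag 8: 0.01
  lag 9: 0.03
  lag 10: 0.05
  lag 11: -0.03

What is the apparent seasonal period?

7

The largest autocorrelation is r_7 = 0.39; the remaining lags stay at or below 0.09.
The dominant spike at lag 7 indicates a seasonal period of 7.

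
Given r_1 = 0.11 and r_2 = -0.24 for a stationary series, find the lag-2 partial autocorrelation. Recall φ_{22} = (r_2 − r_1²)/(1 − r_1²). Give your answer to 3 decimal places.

-0.255

φ_{22} = (r_2 − r_1²) / (1 − r_1²)
r_1² = (0.11)² = 0.0121
Numerator = -0.24 − 0.0121 = -0.2521; denominator = 1 − 0.0121 = 0.9879
φ_{22} = -0.2521 / 0.9879 = -0.255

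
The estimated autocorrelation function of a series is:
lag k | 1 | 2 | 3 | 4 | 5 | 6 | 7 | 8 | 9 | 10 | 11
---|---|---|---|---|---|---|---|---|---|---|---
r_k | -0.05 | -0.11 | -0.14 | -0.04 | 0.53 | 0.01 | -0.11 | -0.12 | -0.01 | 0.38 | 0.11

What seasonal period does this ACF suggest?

The largest autocorrelation is r_5 = 0.53, with a weaker echo at lag 10 (0.38); the remaining lags stay at or below 0.11.
The dominant spike at lag 5 indicates a seasonal period of 5.

5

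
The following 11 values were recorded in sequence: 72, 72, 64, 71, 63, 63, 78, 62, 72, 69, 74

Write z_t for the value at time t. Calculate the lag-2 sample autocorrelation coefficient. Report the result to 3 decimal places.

Mean z̄ = (72 + 72 + 64 + 71 + 63 + 63 + 78 + 62 + 72 + 69 + 74)/11 = 69.0909
Numerator Σ_{t=1}^{9}(z_t−z̄)(z_{t+2}−z̄) = 39.8926
Denominator Σ(z_t−z̄)² = 282.9091
r_2 = 39.8926 / 282.9091 = 0.141

0.141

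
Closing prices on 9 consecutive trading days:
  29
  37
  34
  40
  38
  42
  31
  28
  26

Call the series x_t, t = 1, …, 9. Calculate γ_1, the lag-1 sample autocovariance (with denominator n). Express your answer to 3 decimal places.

Mean x̄ = (29 + 37 + 34 + 40 + 38 + 42 + 31 + 28 + 26)/9 = 33.8889
Σ_{t=1}^{8}(x_t−x̄)(x_{t+1}−x̄) = 84.3210
γ_1 = 84.3210 / 9 = 9.369

9.369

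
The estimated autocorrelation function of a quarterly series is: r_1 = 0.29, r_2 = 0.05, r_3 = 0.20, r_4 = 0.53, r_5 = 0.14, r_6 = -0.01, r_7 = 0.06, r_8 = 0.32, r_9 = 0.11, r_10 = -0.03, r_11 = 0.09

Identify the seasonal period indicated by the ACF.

4

The largest autocorrelation is r_4 = 0.53, with a weaker echo at lag 8 (0.32); the remaining lags stay at or below 0.29. The elevated value at lag 1 (0.29), dropping to 0.05 at lag 2, reflects decaying short-term dependence rather than seasonality.
The dominant spike at lag 4 indicates a seasonal period of 4.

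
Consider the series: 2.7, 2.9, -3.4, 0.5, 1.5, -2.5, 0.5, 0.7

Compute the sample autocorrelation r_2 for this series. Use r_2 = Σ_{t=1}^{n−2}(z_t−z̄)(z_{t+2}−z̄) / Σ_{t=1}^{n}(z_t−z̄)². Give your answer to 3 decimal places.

Mean z̄ = (2.7 + 2.9 − 3.4 + 0.5 + 1.5 − 2.5 + 0.5 + 0.7)/8 = 0.3625
Deviations from mean: 2.3375, 2.5375, -3.7625, 0.1375, 1.1375, -2.8625, 0.1375, 0.3375
Numerator Σ_{t=1}^{6}(z_t−z̄)(z_{t+2}−z̄) = -13.9291
Denominator Σ(z_t−z̄)² = 35.6988
r_2 = -13.9291 / 35.6988 = -0.390

-0.390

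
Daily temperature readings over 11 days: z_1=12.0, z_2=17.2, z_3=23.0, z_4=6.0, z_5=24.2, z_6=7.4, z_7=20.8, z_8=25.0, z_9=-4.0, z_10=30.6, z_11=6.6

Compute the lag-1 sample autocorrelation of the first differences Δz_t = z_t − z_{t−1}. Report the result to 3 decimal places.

First differences Δz: 5.2, 5.8, -17.0, 18.2, -16.8, 13.4, 4.2, -29.0, 34.6, -24.0
Mean of differences = -0.5400
Numerator Σ(Δz_t−Δz̄)(Δz_{t+1}−Δz̄) = -2801.0956
Denominator Σ(Δz_t−Δz̄)² = 3771.6040
r_1(Δz) = -2801.0956 / 3771.6040 = -0.743

-0.743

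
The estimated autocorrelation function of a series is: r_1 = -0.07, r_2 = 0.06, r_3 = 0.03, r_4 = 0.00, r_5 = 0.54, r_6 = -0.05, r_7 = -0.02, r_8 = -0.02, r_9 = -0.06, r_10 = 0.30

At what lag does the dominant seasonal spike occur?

The largest autocorrelation is r_5 = 0.54, with a weaker echo at lag 10 (0.30); the remaining lags stay at or below 0.06.
The dominant spike at lag 5 indicates a seasonal period of 5.

5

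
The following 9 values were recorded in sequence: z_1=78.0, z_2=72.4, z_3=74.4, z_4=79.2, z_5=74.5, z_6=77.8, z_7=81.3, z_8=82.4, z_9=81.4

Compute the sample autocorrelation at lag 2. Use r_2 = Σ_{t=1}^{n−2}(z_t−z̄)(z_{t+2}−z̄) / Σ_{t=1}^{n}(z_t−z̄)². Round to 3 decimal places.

Mean z̄ = (78.0 + 72.4 + 74.4 + 79.2 + 74.5 + 77.8 + 81.3 + 82.4 + 81.4)/9 = 77.9333
Σ(z_t−z̄)(z_{t+2}−z̄) = (-0.2356) + (-7.0089) + (12.1311) + (-0.1689) + (-11.5589) + (-0.5956) + (11.6711) = 4.2344
Denominator Σ(z_t−z̄)² = 99.8200
r_2 = 4.2344 / 99.8200 = 0.042

0.042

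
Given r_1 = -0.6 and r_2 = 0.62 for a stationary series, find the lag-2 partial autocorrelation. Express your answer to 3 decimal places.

φ_{22} = (r_2 − r_1²) / (1 − r_1²)
r_1² = (-0.6)² = 0.36
Numerator = 0.62 − 0.3600 = 0.2600; denominator = 1 − 0.3600 = 0.6400
φ_{22} = 0.2600 / 0.6400 = 0.406

0.406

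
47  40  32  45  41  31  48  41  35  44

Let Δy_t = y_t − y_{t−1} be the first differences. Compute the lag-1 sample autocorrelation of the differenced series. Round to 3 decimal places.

First differences Δy: -7, -8, 13, -4, -10, 17, -7, -6, 9
Mean of differences = -0.3333
Numerator Σ(Δy_t−Δȳ)(Δy_{t+1}−Δȳ) = -362.7778
Denominator Σ(Δy_t−Δȳ)² = 852.0000
r_1(Δy) = -362.7778 / 852.0000 = -0.426

-0.426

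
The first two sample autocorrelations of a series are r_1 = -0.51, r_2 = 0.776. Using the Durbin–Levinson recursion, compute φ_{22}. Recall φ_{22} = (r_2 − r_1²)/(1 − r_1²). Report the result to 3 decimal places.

φ_{22} = (r_2 − r_1²) / (1 − r_1²)
r_1² = (-0.51)² = 0.2601
Numerator = 0.776 − 0.2601 = 0.5159; denominator = 1 − 0.2601 = 0.7399
φ_{22} = 0.5159 / 0.7399 = 0.697

0.697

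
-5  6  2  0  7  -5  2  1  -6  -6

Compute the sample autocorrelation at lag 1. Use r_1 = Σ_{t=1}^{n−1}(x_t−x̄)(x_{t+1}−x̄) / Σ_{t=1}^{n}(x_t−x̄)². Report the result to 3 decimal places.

Mean x̄ = (-5 + 6 + 2 + 0 + 7 − 5 + 2 + 1 − 6 − 6)/10 = -0.4000
Numerator Σ_{t=1}^{9}(x_t−x̄)(x_{t+1}−x̄) = -28.3600
Denominator Σ(x_t−x̄)² = 214.4000
r_1 = -28.3600 / 214.4000 = -0.132

-0.132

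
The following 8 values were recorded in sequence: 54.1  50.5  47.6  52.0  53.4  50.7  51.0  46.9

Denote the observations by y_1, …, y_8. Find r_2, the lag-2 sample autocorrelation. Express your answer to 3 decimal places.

-0.413

Mean ȳ = (54.1 + 50.5 + 47.6 + 52.0 + 53.4 + 50.7 + 51.0 + 46.9)/8 = 50.7750
Deviations from mean: 3.3250, -0.2750, -3.1750, 1.2250, 2.6250, -0.0750, 0.2250, -3.8750
Σ(y_t−ȳ)(y_{t+2}−ȳ) = (-10.5569) + (-0.3369) + (-8.3344) + (-0.0919) + (0.5906) + (0.2906) = -18.4388
Denominator Σ(y_t−ȳ)² = 44.6750
r_2 = -18.4388 / 44.6750 = -0.413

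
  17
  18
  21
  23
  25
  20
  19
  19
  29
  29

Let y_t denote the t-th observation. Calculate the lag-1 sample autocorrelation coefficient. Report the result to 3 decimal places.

0.366

Mean ȳ = (17 + 18 + 21 + 23 + 25 + 20 + 19 + 19 + 29 + 29)/10 = 22.0000
Numerator Σ_{t=1}^{9}(y_t−ȳ)(y_{t+1}−ȳ) = 63.0000
Denominator Σ(y_t−ȳ)² = 172.0000
r_1 = 63.0000 / 172.0000 = 0.366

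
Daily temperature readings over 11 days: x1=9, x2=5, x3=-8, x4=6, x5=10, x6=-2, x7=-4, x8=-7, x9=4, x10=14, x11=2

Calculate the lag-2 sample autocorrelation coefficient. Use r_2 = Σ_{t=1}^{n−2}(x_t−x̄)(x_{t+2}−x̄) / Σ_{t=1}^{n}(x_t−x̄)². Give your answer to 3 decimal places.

-0.539

Mean x̄ = (9 + 5 − 8 + 6 + 10 − 2 − 4 − 7 + 4 + 14 + 2)/11 = 2.6364
Numerator Σ_{t=1}^{9}(x_t−x̄)(x_{t+2}−x̄) = -277.2645
Denominator Σ(x_t−x̄)² = 514.5455
r_2 = -277.2645 / 514.5455 = -0.539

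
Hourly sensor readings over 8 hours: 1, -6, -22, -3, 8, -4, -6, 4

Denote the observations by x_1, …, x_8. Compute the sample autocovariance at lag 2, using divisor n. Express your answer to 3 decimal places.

Mean x̄ = (1 − 6 − 22 − 3 + 8 − 4 − 6 + 4)/8 = -3.5000
Σ_{t=1}^{6}(x_t−x̄)(x_{t+2}−x̄) = -330.0000
γ_2 = -330.0000 / 8 = -41.250

-41.250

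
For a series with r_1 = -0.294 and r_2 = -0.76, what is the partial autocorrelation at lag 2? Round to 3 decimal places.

φ_{22} = (r_2 − r_1²) / (1 − r_1²)
r_1² = (-0.294)² = 0.086436
Numerator = -0.76 − 0.0864 = -0.8464; denominator = 1 − 0.0864 = 0.9136
φ_{22} = -0.8464 / 0.9136 = -0.927

-0.927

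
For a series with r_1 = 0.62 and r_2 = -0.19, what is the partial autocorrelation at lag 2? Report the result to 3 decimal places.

φ_{22} = (r_2 − r_1²) / (1 − r_1²)
r_1² = (0.62)² = 0.3844
Numerator = -0.19 − 0.3844 = -0.5744; denominator = 1 − 0.3844 = 0.6156
φ_{22} = -0.5744 / 0.6156 = -0.933

-0.933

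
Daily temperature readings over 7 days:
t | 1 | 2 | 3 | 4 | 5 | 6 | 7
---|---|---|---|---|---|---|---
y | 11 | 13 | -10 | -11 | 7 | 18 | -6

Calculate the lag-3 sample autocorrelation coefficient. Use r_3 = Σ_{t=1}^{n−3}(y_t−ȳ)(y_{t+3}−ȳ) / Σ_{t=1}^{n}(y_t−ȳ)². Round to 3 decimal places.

-0.163

Mean ȳ = (11 + 13 − 10 − 11 + 7 + 18 − 6)/7 = 3.1429
Deviations from mean: 7.8571, 9.8571, -13.1429, -14.1429, 3.8571, 14.8571, -9.1429
Numerator Σ_{t=1}^{4}(y_t−ȳ)(y_{t+3}−ȳ) = -139.0612
Denominator Σ(y_t−ȳ)² = 850.8571
r_3 = -139.0612 / 850.8571 = -0.163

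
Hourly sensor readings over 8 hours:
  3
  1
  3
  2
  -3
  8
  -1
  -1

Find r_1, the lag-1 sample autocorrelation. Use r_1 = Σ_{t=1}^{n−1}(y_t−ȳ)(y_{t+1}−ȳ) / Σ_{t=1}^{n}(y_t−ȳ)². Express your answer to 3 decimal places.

Mean ȳ = (3 + 1 + 3 + 2 − 3 + 8 − 1 − 1)/8 = 1.5000
Σ(y_t−ȳ)(y_{t+1}−ȳ) = (-0.7500) + (-0.7500) + (0.7500) + (-2.2500) + (-29.2500) + (-16.2500) + (6.2500) = -42.2500
Denominator Σ(y_t−ȳ)² = 80.0000
r_1 = -42.2500 / 80.0000 = -0.528

-0.528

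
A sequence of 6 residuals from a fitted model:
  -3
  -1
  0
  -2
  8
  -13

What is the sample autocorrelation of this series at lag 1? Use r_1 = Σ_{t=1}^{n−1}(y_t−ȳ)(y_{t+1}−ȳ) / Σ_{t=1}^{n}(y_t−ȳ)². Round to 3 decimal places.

Mean ȳ = (-3 − 1 + 0 − 2 + 8 − 13)/6 = -1.8333
Deviations from mean: -1.1667, 0.8333, 1.8333, -0.1667, 9.8333, -11.1667
Numerator Σ_{t=1}^{5}(y_t−ȳ)(y_{t+1}−ȳ) = -111.1944
Denominator Σ(y_t−ȳ)² = 226.8333
r_1 = -111.1944 / 226.8333 = -0.490

-0.490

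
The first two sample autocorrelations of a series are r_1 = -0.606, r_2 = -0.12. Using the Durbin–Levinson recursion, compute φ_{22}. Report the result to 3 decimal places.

φ_{22} = (r_2 − r_1²) / (1 − r_1²)
r_1² = (-0.606)² = 0.367236
Numerator = -0.12 − 0.3672 = -0.4872; denominator = 1 − 0.3672 = 0.6328
φ_{22} = -0.4872 / 0.6328 = -0.770

-0.770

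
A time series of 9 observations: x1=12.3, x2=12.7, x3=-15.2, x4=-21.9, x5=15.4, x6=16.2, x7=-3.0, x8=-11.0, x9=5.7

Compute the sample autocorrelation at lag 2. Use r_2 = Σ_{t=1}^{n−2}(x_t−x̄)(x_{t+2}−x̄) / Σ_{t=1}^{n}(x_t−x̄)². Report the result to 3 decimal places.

Mean x̄ = (12.3 + 12.7 − 15.2 − 21.9 + 15.4 + 16.2 − 3.0 − 11.0 + 5.7)/9 = 1.2444
Σ(x_t−x̄)(x_{t+2}−x̄) = (-181.8025) + (-265.1325) + (-232.7802) + (-346.1380) + (-60.0825) + (-183.1225) + (-18.9114) = -1287.9695
Denominator Σ(x_t−x̄)² = 1671.3822
r_2 = -1287.9695 / 1671.3822 = -0.771

-0.771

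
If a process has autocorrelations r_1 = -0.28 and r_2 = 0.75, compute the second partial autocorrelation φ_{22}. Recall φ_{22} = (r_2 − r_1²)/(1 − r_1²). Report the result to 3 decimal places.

0.729

φ_{22} = (r_2 − r_1²) / (1 − r_1²)
r_1² = (-0.28)² = 0.0784
Numerator = 0.75 − 0.0784 = 0.6716; denominator = 1 − 0.0784 = 0.9216
φ_{22} = 0.6716 / 0.9216 = 0.729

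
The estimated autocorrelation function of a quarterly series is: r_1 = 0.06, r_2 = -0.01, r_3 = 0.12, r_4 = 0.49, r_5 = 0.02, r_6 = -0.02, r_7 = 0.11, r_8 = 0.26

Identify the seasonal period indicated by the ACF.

4

The largest autocorrelation is r_4 = 0.49, with a weaker echo at lag 8 (0.26); the remaining lags stay at or below 0.12.
The dominant spike at lag 4 indicates a seasonal period of 4.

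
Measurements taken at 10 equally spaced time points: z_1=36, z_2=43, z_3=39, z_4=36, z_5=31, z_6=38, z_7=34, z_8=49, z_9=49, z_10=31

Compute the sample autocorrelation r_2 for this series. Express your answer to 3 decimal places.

Mean z̄ = (36 + 43 + 39 + 36 + 31 + 38 + 34 + 49 + 49 + 31)/10 = 38.6000
Numerator Σ_{t=1}^{8}(z_t−z̄)(z_{t+2}−z̄) = -112.1200
Denominator Σ(z_t−z̄)² = 386.4000
r_2 = -112.1200 / 386.4000 = -0.290

-0.290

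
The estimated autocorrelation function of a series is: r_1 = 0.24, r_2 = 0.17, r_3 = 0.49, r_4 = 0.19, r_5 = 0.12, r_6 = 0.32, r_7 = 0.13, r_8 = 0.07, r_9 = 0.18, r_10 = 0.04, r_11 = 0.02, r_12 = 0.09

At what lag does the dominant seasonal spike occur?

3

The largest autocorrelation is r_3 = 0.49, with a weaker echo at lag 6 (0.32); the remaining lags stay at or below 0.24. The elevated value at lag 1 (0.24), dropping to 0.17 at lag 2, reflects decaying short-term dependence rather than seasonality.
The dominant spike at lag 3 indicates a seasonal period of 3.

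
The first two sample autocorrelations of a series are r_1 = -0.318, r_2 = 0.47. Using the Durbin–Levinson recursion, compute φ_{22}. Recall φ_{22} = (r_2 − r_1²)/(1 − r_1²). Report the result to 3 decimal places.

0.410

φ_{22} = (r_2 − r_1²) / (1 − r_1²)
r_1² = (-0.318)² = 0.101124
Numerator = 0.47 − 0.1011 = 0.3689; denominator = 1 − 0.1011 = 0.8989
φ_{22} = 0.3689 / 0.8989 = 0.410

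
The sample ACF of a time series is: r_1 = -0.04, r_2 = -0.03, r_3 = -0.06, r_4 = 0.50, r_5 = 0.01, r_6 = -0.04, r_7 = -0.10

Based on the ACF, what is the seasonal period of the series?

4

The largest autocorrelation is r_4 = 0.50; the remaining lags stay at or below 0.01.
The dominant spike at lag 4 indicates a seasonal period of 4.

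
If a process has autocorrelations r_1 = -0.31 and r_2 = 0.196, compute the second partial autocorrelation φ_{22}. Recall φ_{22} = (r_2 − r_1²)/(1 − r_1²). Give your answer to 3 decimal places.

0.111

φ_{22} = (r_2 − r_1²) / (1 − r_1²)
r_1² = (-0.31)² = 0.0961
Numerator = 0.196 − 0.0961 = 0.0999; denominator = 1 − 0.0961 = 0.9039
φ_{22} = 0.0999 / 0.9039 = 0.111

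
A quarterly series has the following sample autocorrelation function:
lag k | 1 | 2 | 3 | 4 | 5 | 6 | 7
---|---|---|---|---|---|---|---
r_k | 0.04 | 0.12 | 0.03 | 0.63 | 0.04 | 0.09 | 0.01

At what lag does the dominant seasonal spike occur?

4

The largest autocorrelation is r_4 = 0.63; the remaining lags stay at or below 0.12.
The dominant spike at lag 4 indicates a seasonal period of 4.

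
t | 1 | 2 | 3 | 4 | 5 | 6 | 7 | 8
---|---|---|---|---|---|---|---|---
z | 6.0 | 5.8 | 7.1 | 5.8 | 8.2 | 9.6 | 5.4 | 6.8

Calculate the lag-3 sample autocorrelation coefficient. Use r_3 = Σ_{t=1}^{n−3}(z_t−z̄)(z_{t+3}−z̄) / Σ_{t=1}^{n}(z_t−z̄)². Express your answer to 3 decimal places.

Mean z̄ = (6.0 + 5.8 + 7.1 + 5.8 + 8.2 + 9.6 + 5.4 + 6.8)/8 = 6.8375
Deviations from mean: -0.8375, -1.0375, 0.2625, -1.0375, 1.3625, 2.7625, -1.4375, -0.0375
Σ(z_t−z̄)(z_{t+3}−z̄) = (0.8689) + (-1.4136) + (0.7252) + (1.4914) + (-0.0511) = 1.6208
Denominator Σ(z_t−z̄)² = 14.4788
r_3 = 1.6208 / 14.4788 = 0.112

0.112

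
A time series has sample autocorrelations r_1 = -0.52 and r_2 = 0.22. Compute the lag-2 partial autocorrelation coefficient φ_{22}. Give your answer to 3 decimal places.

φ_{22} = (r_2 − r_1²) / (1 − r_1²)
r_1² = (-0.52)² = 0.2704
Numerator = 0.22 − 0.2704 = -0.0504; denominator = 1 − 0.2704 = 0.7296
φ_{22} = -0.0504 / 0.7296 = -0.069

-0.069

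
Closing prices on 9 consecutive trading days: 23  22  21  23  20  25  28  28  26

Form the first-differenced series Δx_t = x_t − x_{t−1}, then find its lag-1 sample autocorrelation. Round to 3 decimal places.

-0.181

First differences Δx: -1, -1, 2, -3, 5, 3, 0, -2
Mean of differences = 0.3750
Numerator Σ(Δx_t−Δx̄)(Δx_{t+1}−Δx̄) = -9.3906
Denominator Σ(Δx_t−Δx̄)² = 51.8750
r_1(Δx) = -9.3906 / 51.8750 = -0.181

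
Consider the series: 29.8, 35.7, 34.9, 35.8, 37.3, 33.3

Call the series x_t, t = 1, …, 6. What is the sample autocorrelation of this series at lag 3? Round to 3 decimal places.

Mean x̄ = (29.8 + 35.7 + 34.9 + 35.8 + 37.3 + 33.3)/6 = 34.4667
Deviations from mean: -4.6667, 1.2333, 0.4333, 1.3333, 2.8333, -1.1667
Σ(x_t−x̄)(x_{t+3}−x̄) = (-6.2222) + (3.4944) + (-0.5056) = -3.2333
Denominator Σ(x_t−x̄)² = 34.6533
r_3 = -3.2333 / 34.6533 = -0.093

-0.093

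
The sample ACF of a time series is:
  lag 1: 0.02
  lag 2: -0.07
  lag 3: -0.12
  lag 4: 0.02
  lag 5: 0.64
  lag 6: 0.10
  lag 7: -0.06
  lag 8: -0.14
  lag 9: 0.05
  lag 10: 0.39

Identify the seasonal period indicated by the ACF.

5

The largest autocorrelation is r_5 = 0.64, with a weaker echo at lag 10 (0.39); the remaining lags stay at or below 0.10.
The dominant spike at lag 5 indicates a seasonal period of 5.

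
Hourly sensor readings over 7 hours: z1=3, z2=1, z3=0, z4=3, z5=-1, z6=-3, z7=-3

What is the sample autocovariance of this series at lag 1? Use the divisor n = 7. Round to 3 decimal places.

Mean z̄ = (3 + 1 + 0 + 3 − 1 − 3 − 3)/7 = 0.0000
Deviations: 3.0000, 1.0000, 0.0000, 3.0000, -1.0000, -3.0000, -3.0000
Σ_{t=1}^{6}(z_t−z̄)(z_{t+1}−z̄) = 12.0000
γ_1 = 12.0000 / 7 = 1.714

1.714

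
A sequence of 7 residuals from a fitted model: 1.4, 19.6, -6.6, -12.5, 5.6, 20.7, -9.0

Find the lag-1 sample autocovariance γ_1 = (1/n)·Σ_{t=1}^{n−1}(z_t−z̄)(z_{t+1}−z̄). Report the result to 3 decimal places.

-34.405

Mean z̄ = (1.4 + 19.6 − 6.6 − 12.5 + 5.6 + 20.7 − 9.0)/7 = 2.7429
Deviations: -1.3429, 16.8571, -9.3429, -15.2429, 2.8571, 17.9571, -11.7429
Σ_{t=1}^{6}(z_t−z̄)(z_{t+1}−z̄) = -240.8318
γ_1 = -240.8318 / 7 = -34.405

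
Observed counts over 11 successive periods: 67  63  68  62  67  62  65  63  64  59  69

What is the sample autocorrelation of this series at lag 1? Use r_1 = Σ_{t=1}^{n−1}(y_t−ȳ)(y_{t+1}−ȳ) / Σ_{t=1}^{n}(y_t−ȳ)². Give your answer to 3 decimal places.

-0.581

Mean ȳ = (67 + 63 + 68 + 62 + 67 + 62 + 65 + 63 + 64 + 59 + 69)/11 = 64.4545
Numerator Σ_{t=1}^{10}(y_t−ȳ)(y_{t+1}−ȳ) = -53.8430
Denominator Σ(y_t−ȳ)² = 92.7273
r_1 = -53.8430 / 92.7273 = -0.581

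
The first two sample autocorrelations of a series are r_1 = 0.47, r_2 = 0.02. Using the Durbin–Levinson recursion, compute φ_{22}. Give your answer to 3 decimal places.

-0.258

φ_{22} = (r_2 − r_1²) / (1 − r_1²)
r_1² = (0.47)² = 0.2209
Numerator = 0.02 − 0.2209 = -0.2009; denominator = 1 − 0.2209 = 0.7791
φ_{22} = -0.2009 / 0.7791 = -0.258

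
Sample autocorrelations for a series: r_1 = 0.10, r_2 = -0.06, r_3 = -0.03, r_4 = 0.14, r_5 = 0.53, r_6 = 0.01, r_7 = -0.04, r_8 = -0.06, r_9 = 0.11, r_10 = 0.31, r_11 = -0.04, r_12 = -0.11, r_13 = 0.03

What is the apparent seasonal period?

5

The largest autocorrelation is r_5 = 0.53, with a weaker echo at lag 10 (0.31); the remaining lags stay at or below 0.14.
The dominant spike at lag 5 indicates a seasonal period of 5.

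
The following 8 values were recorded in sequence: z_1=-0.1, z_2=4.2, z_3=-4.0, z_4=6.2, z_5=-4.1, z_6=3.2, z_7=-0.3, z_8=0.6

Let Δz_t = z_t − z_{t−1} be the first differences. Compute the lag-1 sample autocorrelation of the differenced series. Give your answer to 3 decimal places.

-0.904

First differences Δz: 4.3, -8.2, 10.2, -10.3, 7.3, -3.5, 0.9
Mean of differences = 0.1000
Numerator Σ(Δz_t−Δz̄)(Δz_{t+1}−Δz̄) = -327.4100
Denominator Σ(Δz_t−Δz̄)² = 362.1400
r_1(Δz) = -327.4100 / 362.1400 = -0.904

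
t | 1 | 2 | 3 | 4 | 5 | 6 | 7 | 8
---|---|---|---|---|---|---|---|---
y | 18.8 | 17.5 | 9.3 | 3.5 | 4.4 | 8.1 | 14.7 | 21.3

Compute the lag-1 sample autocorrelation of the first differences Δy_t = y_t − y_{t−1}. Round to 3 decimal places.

First differences Δy: -1.3, -8.2, -5.8, 0.9, 3.7, 6.6, 6.6
Mean of differences = 0.3571
Numerator Σ(Δy_t−Δȳ)(Δy_{t+1}−Δȳ) = 125.1824
Denominator Σ(Δy_t−Δȳ)² = 203.2971
r_1(Δy) = 125.1824 / 203.2971 = 0.616

0.616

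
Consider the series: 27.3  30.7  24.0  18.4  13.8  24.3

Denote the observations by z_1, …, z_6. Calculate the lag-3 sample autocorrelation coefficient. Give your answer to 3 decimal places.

-0.480

Mean z̄ = (27.3 + 30.7 + 24.0 + 18.4 + 13.8 + 24.3)/6 = 23.0833
Deviations from mean: 4.2167, 7.6167, 0.9167, -4.6833, -9.2833, 1.2167
Σ(z_t−z̄)(z_{t+3}−z̄) = (-19.7481) + (-70.7081) + (1.1153) = -89.3408
Denominator Σ(z_t−z̄)² = 186.2283
r_3 = -89.3408 / 186.2283 = -0.480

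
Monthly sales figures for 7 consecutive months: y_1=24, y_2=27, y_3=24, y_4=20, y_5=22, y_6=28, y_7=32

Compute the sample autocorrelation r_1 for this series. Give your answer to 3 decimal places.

0.298

Mean ȳ = (24 + 27 + 24 + 20 + 22 + 28 + 32)/7 = 25.2857
Deviations from mean: -1.2857, 1.7143, -1.2857, -5.2857, -3.2857, 2.7143, 6.7143
Σ(y_t−ȳ)(y_{t+1}−ȳ) = (-2.2041) + (-2.2041) + (6.7959) + (17.3673) + (-8.9184) + (18.2245) = 29.0612
Denominator Σ(y_t−ȳ)² = 97.4286
r_1 = 29.0612 / 97.4286 = 0.298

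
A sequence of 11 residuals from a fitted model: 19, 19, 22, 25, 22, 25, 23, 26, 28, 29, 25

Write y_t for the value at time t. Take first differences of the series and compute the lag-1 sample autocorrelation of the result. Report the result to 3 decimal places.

First differences Δy: 0, 3, 3, -3, 3, -2, 3, 2, 1, -4
Mean of differences = 0.6000
Numerator Σ(Δy_t−Δȳ)(Δy_{t+1}−Δȳ) = -23.3600
Denominator Σ(Δy_t−Δȳ)² = 66.4000
r_1(Δy) = -23.3600 / 66.4000 = -0.352

-0.352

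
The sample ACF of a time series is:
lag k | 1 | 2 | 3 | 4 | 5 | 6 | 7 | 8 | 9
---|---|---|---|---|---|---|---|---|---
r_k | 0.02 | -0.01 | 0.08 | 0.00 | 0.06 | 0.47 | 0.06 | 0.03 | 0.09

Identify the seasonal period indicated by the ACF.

6

The largest autocorrelation is r_6 = 0.47; the remaining lags stay at or below 0.09.
The dominant spike at lag 6 indicates a seasonal period of 6.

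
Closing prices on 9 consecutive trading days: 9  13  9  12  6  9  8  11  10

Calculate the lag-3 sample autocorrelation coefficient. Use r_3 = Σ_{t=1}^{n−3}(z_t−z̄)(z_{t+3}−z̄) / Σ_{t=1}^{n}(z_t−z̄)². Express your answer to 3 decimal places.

-0.620

Mean z̄ = (9 + 13 + 9 + 12 + 6 + 9 + 8 + 11 + 10)/9 = 9.6667
Numerator Σ_{t=1}^{6}(z_t−z̄)(z_{t+3}−z̄) = -22.3333
Denominator Σ(z_t−z̄)² = 36.0000
r_3 = -22.3333 / 36.0000 = -0.620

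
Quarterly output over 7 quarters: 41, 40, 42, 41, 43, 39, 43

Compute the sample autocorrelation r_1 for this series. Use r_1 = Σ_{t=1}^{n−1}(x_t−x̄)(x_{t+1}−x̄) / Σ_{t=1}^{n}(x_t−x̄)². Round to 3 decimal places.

Mean x̄ = (41 + 40 + 42 + 41 + 43 + 39 + 43)/7 = 41.2857
Numerator Σ_{t=1}^{6}(x_t−x̄)(x_{t+1}−x̄) = -9.0816
Denominator Σ(x_t−x̄)² = 13.4286
r_1 = -9.0816 / 13.4286 = -0.676

-0.676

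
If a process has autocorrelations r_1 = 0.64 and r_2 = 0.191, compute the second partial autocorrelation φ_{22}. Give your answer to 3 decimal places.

-0.370

φ_{22} = (r_2 − r_1²) / (1 − r_1²)
r_1² = (0.64)² = 0.4096
Numerator = 0.191 − 0.4096 = -0.2186; denominator = 1 − 0.4096 = 0.5904
φ_{22} = -0.2186 / 0.5904 = -0.370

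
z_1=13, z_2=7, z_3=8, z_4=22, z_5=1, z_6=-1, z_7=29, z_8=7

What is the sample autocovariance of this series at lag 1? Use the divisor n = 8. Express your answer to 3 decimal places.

Mean z̄ = (13 + 7 + 8 + 22 + 1 − 1 + 29 + 7)/8 = 10.7500
Σ_{t=1}^{7}(z_t−z̄)(z_{t+1}−z̄) = -307.0625
γ_1 = -307.0625 / 8 = -38.383

-38.383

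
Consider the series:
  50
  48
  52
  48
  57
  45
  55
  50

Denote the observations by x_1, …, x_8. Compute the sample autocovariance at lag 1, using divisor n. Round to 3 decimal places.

Mean x̄ = (50 + 48 + 52 + 48 + 57 + 45 + 55 + 50)/8 = 50.6250
Σ_{t=1}^{7}(x_t−x̄)(x_{t+1}−x̄) = -85.5156
γ_1 = -85.5156 / 8 = -10.689

-10.689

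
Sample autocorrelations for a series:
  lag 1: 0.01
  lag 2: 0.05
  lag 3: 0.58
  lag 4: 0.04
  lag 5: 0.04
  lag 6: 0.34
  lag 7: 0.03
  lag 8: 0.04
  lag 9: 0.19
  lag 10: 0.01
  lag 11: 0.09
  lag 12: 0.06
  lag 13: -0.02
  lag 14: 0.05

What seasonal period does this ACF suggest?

3

The largest autocorrelation is r_3 = 0.58, with weaker echoes at lags 6 (0.34) and 9 (0.19); the remaining lags stay at or below 0.09.
The dominant spike at lag 3 indicates a seasonal period of 3.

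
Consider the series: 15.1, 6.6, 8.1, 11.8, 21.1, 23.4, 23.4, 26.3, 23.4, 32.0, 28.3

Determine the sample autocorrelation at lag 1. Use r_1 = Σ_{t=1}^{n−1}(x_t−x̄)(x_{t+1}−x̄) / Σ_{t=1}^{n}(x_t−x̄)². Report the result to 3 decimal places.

0.731

Mean x̄ = (15.1 + 6.6 + 8.1 + 11.8 + 21.1 + 23.4 + 23.4 + 26.3 + 23.4 + 32.0 + 28.3)/11 = 19.9545
Numerator Σ_{t=1}^{10}(x_t−x̄)(x_{t+1}−x̄) = 512.0407
Denominator Σ(x_t−x̄)² = 700.8673
r_1 = 512.0407 / 700.8673 = 0.731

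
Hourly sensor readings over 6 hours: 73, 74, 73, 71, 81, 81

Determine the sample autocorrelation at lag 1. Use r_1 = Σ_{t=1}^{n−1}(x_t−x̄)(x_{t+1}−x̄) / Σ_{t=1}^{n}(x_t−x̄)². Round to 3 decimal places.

0.254

Mean x̄ = (73 + 74 + 73 + 71 + 81 + 81)/6 = 75.5000
Deviations from mean: -2.5000, -1.5000, -2.5000, -4.5000, 5.5000, 5.5000
Σ(x_t−x̄)(x_{t+1}−x̄) = (3.7500) + (3.7500) + (11.2500) + (-24.7500) + (30.2500) = 24.2500
Denominator Σ(x_t−x̄)² = 95.5000
r_1 = 24.2500 / 95.5000 = 0.254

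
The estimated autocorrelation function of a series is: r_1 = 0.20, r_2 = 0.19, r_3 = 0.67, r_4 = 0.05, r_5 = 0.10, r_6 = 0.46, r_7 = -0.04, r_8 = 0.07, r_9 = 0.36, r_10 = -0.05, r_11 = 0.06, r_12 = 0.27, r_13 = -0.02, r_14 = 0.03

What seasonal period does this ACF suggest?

3

The largest autocorrelation is r_3 = 0.67, with weaker echoes at lags 6 (0.46), 9 (0.36) and 12 (0.27); the remaining lags stay at or below 0.20. The elevated value at lag 1 (0.20), dropping to 0.19 at lag 2, reflects decaying short-term dependence rather than seasonality.
The dominant spike at lag 3 indicates a seasonal period of 3.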